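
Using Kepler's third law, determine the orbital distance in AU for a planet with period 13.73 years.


a = P^(2/3) = 13.73^(2/3) = 5.7339

5.7339 AU


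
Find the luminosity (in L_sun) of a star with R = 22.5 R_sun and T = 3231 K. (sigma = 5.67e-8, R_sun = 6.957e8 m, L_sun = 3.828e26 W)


R = 22.5 * 6.957e8 m = 1.565325e+10 m. L = 4*pi*R^2*sigma*T^4 = 4*pi*(1.565325e+10)^2 * 5.67e-8 * 3231^4 = 1.9026101e+28 W. L/L_sun = 1.9026101e+28 / 3.828e26 = 49.7025

49.7025 L_sun


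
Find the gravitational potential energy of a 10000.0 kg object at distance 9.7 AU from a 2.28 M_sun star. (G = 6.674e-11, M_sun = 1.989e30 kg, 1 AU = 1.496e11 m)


M = 2.28 * 1.989e30 kg = 4.53492e+30 kg; r = 9.7 AU * 1.496e11 m/AU = 1.45112e+12 m. U = -GM*m/r = -(6.674e-11 * 4.53492e+30 * 10000.0) / 1.45112e+12 = -2.086e+12

-2.086e+12 J


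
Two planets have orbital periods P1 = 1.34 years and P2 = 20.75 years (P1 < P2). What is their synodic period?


1/P_syn = |1/P1 - 1/P2| = |1/1.34 - 1/20.75| => P_syn = 1.4325

1.4325 years


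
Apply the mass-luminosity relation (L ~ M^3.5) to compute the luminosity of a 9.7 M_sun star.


L/L_sun = (M/M_sun)^3.5 = 9.7^3.5 = 2842.5039

2842.5039 L_sun


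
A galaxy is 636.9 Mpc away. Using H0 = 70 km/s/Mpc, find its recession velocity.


v = H0 * d = 70 * 636.9 = 44583.0

44583.0 km/s


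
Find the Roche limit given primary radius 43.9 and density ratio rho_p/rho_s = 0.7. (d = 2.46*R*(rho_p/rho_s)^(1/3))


d_Roche = 2.46 * 43.9 * 0.7^(1/3) = 95.8883

95.8883


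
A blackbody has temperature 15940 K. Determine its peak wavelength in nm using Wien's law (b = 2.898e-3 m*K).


lam_max = b / T = 2.898e-3 / 15940 = 1.818e-07 m = 181.8068 nm

181.8068 nm


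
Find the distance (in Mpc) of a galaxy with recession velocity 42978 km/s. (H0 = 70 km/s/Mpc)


d = v / H0 = 42978 / 70 = 613.9714

613.9714 Mpc


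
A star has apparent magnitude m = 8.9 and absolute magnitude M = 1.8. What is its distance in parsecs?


d = 10^((m - M + 5)/5) = 10^((8.9 - 1.8 + 5)/5) = 263.0268

263.0268 pc


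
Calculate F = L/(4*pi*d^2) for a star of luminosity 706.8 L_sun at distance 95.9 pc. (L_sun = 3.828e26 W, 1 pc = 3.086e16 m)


F = L / (4*pi*d^2) = 2.706e+29 / (4*pi*(2.959e+18)^2) = 2.458e-09

2.458e-09 W/m^2


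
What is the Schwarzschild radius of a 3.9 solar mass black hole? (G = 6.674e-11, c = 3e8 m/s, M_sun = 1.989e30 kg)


M = 3.9 * 1.989e30 kg = 7.7571e+30 kg. rs = 2GM/c^2 = 2 * 6.674e-11 * 7.7571e+30 / (3e8)^2 = 11504.6412

11504.6412 m


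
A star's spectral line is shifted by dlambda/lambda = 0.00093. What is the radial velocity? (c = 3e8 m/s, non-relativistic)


v = (dlambda/lambda) * c = 0.00093 * 3e8 = 279000.0

279000.0 m/s


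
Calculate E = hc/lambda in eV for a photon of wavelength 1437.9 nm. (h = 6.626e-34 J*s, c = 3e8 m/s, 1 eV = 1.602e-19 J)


E = hc/lambda = 6.626e-34 * 3e8 / 1.438e-06 = 1.382e-19 J = 0.8629 eV

0.8629 eV


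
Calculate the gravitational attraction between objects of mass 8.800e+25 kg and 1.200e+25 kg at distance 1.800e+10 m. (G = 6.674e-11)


F = G*m1*m2/r^2 = 6.674e-11 * 8.800e+25 * 1.200e+25 / (1.800e+10)^2 = 6.674e-11 * 1.056e+51 / 3.240e+20 = 2.175e+20

2.175e+20 N


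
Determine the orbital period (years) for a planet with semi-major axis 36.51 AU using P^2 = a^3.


P = a^(3/2) = 36.51^1.5 = 220.6062

220.6062 years


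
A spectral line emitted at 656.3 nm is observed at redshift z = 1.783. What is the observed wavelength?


lam_obs = lam_emit * (1 + z) = 656.3 * (1 + 1.783) = 1826.4829

1826.4829 nm


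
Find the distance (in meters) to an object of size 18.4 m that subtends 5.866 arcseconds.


D = size / theta_rad, theta_rad = 5.866 * pi/(180*3600) = 2.844e-05, D = 646994.9599

646994.9599 m


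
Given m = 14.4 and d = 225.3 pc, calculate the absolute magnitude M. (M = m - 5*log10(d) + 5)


M = m - 5*log10(d) + 5 = 14.4 - 5*log10(225.3) + 5 = 7.6362

7.6362


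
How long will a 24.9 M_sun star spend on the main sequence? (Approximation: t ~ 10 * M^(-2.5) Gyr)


t = 10 * M^(-2.5) = 10 * 24.9^(-2.5) = 0.0032

0.0032 Gyr


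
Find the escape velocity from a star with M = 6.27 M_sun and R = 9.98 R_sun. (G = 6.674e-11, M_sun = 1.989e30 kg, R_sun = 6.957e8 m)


M = 6.27 * 1.989e30 kg = 1.247103e+31 kg; R = 9.98 * 6.957e8 m = 6.943086e+09 m. v_esc = sqrt(2GM/R) = sqrt(2 * 6.674e-11 * 1.247103e+31 / 6.943086e+09) = 489646.8767

489646.8767 m/s


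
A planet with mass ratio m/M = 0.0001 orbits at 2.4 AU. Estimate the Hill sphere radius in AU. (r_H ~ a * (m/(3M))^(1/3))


r_H = a * (m/3M)^(1/3) = 2.4 * (0.0001/3)^(1/3) = 0.0772

0.0772 AU


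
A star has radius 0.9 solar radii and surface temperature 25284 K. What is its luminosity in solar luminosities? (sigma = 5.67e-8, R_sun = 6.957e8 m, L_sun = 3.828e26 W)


R = 0.9 * 6.957e8 m = 6.2613e+08 m. L = 4*pi*R^2*sigma*T^4 = 4*pi*(6.2613e+08)^2 * 5.67e-8 * 25284^4 = 1.141576645e+29 W. L/L_sun = 1.141576645e+29 / 3.828e26 = 298.2175

298.2175 L_sun


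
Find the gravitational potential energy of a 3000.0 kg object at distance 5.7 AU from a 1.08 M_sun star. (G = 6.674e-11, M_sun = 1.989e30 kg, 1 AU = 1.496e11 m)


M = 1.08 * 1.989e30 kg = 2.14812e+30 kg; r = 5.7 AU * 1.496e11 m/AU = 8.5272e+11 m. U = -GM*m/r = -(6.674e-11 * 2.14812e+30 * 3000.0) / 8.5272e+11 = -5.044e+11

-5.044e+11 J


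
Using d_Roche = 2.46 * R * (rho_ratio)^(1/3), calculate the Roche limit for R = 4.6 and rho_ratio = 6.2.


d_Roche = 2.46 * 4.6 * 6.2^(1/3) = 20.7885

20.7885


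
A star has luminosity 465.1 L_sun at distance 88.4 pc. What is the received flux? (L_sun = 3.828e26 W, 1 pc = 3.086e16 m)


F = L / (4*pi*d^2) = 1.780e+29 / (4*pi*(2.728e+18)^2) = 1.904e-09

1.904e-09 W/m^2


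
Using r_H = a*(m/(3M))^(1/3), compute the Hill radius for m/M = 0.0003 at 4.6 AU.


r_H = a * (m/3M)^(1/3) = 4.6 * (0.0003/3)^(1/3) = 0.2135

0.2135 AU


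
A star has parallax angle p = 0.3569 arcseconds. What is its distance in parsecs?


d = 1/p = 1/0.3569 = 2.8019

2.8019 pc


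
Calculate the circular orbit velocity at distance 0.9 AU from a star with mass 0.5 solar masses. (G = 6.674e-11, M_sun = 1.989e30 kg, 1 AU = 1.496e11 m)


v = sqrt(GM/r) = sqrt(6.674e-11 * 9.945e+29 / 1.346e+11) = 22202.8356

22202.8356 m/s


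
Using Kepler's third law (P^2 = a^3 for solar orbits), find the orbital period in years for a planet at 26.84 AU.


P = a^(3/2) = 26.84^1.5 = 139.0509

139.0509 years


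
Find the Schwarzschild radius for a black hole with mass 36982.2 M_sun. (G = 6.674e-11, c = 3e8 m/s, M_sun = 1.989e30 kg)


M = 36982.2 * 1.989e30 kg = 7.35575958e+34 kg. rs = 2GM/c^2 = 2 * 6.674e-11 * 7.35575958e+34 / (3e8)^2 = 1.091e+08

1.091e+08 m


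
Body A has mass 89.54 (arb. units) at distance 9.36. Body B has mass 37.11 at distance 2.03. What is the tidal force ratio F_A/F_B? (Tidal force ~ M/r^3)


Ratio = (M1/r1^3) / (M2/r2^3) = (89.54/9.36^3) / (37.11/2.03^3) = 0.0246

0.0246


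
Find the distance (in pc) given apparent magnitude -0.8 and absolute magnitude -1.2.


d = 10^((m - M + 5)/5) = 10^((-0.8 - -1.2 + 5)/5) = 12.0226

12.0226 pc


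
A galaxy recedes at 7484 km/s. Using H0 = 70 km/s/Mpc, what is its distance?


d = v / H0 = 7484 / 70 = 106.9143

106.9143 Mpc


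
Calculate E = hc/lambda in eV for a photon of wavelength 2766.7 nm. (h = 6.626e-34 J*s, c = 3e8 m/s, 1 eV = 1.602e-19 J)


E = hc/lambda = 6.626e-34 * 3e8 / 2.767e-06 = 7.185e-20 J = 0.4485 eV

0.4485 eV


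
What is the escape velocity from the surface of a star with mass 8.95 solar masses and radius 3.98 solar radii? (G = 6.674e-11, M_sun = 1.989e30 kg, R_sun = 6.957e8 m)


M = 8.95 * 1.989e30 kg = 1.780155e+31 kg; R = 3.98 * 6.957e8 m = 2.768886e+09 m. v_esc = sqrt(2GM/R) = sqrt(2 * 6.674e-11 * 1.780155e+31 / 2.768886e+09) = 926369.975

926369.975 m/s


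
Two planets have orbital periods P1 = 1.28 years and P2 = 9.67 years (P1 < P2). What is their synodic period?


1/P_syn = |1/P1 - 1/P2| = |1/1.28 - 1/9.67| => P_syn = 1.4753

1.4753 years


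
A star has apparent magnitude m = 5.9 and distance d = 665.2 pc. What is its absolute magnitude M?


M = m - 5*log10(d) + 5 = 5.9 - 5*log10(665.2) + 5 = -3.2148

-3.2148


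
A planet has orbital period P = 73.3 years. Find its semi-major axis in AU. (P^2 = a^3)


a = P^(2/3) = 73.3^(2/3) = 17.5147

17.5147 AU


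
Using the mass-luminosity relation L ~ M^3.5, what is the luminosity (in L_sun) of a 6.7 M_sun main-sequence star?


L/L_sun = (M/M_sun)^3.5 = 6.7^3.5 = 778.5057

778.5057 L_sun


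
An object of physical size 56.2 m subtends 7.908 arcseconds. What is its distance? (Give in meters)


D = size / theta_rad, theta_rad = 7.908 * pi/(180*3600) = 3.834e-05, D = 1.466e+06

1.466e+06 m


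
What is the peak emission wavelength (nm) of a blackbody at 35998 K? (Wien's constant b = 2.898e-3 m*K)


lam_max = b / T = 2.898e-3 / 35998 = 8.050e-08 m = 80.5045 nm

80.5045 nm


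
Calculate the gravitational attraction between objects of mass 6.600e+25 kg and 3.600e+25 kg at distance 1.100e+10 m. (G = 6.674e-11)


F = G*m1*m2/r^2 = 6.674e-11 * 6.600e+25 * 3.600e+25 / (1.100e+10)^2 = 6.674e-11 * 2.376e+51 / 1.210e+20 = 1.311e+21

1.311e+21 N


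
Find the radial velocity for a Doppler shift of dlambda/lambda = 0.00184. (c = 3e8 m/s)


v = (dlambda/lambda) * c = 0.00184 * 3e8 = 552000.0

552000.0 m/s


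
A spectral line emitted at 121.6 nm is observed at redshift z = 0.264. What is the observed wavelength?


lam_obs = lam_emit * (1 + z) = 121.6 * (1 + 0.264) = 153.7024

153.7024 nm


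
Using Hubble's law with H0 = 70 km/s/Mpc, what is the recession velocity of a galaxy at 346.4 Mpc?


v = H0 * d = 70 * 346.4 = 24248.0

24248.0 km/s


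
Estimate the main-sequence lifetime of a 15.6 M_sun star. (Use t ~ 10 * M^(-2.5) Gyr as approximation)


t = 10 * M^(-2.5) = 10 * 15.6^(-2.5) = 0.0104

0.0104 Gyr


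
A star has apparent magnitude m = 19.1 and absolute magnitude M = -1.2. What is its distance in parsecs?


d = 10^((m - M + 5)/5) = 10^((19.1 - -1.2 + 5)/5) = 114815.3621

114815.3621 pc


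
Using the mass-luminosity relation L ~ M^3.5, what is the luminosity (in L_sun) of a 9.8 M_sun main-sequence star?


L/L_sun = (M/M_sun)^3.5 = 9.8^3.5 = 2946.397

2946.397 L_sun


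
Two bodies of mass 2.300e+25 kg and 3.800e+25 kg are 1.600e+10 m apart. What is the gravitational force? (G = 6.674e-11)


F = G*m1*m2/r^2 = 6.674e-11 * 2.300e+25 * 3.800e+25 / (1.600e+10)^2 = 6.674e-11 * 8.740e+50 / 2.560e+20 = 2.279e+20

2.279e+20 N


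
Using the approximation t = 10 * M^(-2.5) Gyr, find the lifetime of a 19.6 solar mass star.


t = 10 * M^(-2.5) = 10 * 19.6^(-2.5) = 0.0059

0.0059 Gyr


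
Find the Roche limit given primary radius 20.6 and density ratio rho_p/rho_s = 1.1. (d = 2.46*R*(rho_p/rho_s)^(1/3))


d_Roche = 2.46 * 20.6 * 1.1^(1/3) = 52.3118

52.3118


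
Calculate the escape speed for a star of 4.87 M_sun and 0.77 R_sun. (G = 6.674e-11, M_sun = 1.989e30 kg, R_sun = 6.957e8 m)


M = 4.87 * 1.989e30 kg = 9.68643e+30 kg; R = 0.77 * 6.957e8 m = 5.35689e+08 m. v_esc = sqrt(2GM/R) = sqrt(2 * 6.674e-11 * 9.68643e+30 / 5.35689e+08) = 1.554e+06

1.554e+06 m/s


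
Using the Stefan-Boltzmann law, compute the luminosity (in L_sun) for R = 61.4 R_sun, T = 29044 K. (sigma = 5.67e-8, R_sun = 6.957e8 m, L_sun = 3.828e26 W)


R = 61.4 * 6.957e8 m = 4.271598e+10 m. L = 4*pi*R^2*sigma*T^4 = 4*pi*(4.271598e+10)^2 * 5.67e-8 * 29044^4 = 9.251227996e+32 W. L/L_sun = 9.251227996e+32 / 3.828e26 = 2.417e+06

2.417e+06 L_sun


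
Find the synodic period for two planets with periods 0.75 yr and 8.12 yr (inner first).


1/P_syn = |1/P1 - 1/P2| = |1/0.75 - 1/8.12| => P_syn = 0.8263

0.8263 years


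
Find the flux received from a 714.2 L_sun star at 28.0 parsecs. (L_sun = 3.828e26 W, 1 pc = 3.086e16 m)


F = L / (4*pi*d^2) = 2.734e+29 / (4*pi*(8.641e+17)^2) = 2.914e-08

2.914e-08 W/m^2


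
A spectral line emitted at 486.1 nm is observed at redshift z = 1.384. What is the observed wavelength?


lam_obs = lam_emit * (1 + z) = 486.1 * (1 + 1.384) = 1158.8624

1158.8624 nm


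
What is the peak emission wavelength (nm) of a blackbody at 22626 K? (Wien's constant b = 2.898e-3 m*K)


lam_max = b / T = 2.898e-3 / 22626 = 1.281e-07 m = 128.0827 nm

128.0827 nm


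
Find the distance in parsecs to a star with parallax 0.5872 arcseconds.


d = 1/p = 1/0.5872 = 1.703

1.703 pc


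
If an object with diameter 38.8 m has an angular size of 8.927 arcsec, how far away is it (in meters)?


D = size / theta_rad, theta_rad = 8.927 * pi/(180*3600) = 4.328e-05, D = 896502.1264

896502.1264 m


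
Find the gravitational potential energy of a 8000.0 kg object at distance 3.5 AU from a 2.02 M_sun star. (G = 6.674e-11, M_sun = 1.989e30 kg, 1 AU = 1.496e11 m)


M = 2.02 * 1.989e30 kg = 4.01778e+30 kg; r = 3.5 AU * 1.496e11 m/AU = 5.236e+11 m. U = -GM*m/r = -(6.674e-11 * 4.01778e+30 * 8000.0) / 5.236e+11 = -4.097e+12

-4.097e+12 J


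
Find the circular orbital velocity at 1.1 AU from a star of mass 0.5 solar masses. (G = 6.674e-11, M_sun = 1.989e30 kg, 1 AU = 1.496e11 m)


v = sqrt(GM/r) = sqrt(6.674e-11 * 9.945e+29 / 1.646e+11) = 20083.2205

20083.2205 m/s


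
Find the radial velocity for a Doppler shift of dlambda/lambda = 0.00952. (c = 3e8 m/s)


v = (dlambda/lambda) * c = 0.00952 * 3e8 = 2.856e+06

2.856e+06 m/s


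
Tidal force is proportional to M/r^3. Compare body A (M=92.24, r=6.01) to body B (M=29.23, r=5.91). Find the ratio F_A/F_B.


Ratio = (M1/r1^3) / (M2/r2^3) = (92.24/6.01^3) / (29.23/5.91^3) = 3.0007

3.0007


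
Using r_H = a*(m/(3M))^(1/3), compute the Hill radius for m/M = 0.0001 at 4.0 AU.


r_H = a * (m/3M)^(1/3) = 4.0 * (0.0001/3)^(1/3) = 0.1287

0.1287 AU


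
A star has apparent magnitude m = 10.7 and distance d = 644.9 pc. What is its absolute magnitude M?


M = m - 5*log10(d) + 5 = 10.7 - 5*log10(644.9) + 5 = 1.6525

1.6525


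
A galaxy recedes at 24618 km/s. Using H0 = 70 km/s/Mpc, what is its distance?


d = v / H0 = 24618 / 70 = 351.6857

351.6857 Mpc


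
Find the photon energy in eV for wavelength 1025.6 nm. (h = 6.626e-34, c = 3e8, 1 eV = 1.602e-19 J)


E = hc/lambda = 6.626e-34 * 3e8 / 1.026e-06 = 1.938e-19 J = 1.2099 eV

1.2099 eV


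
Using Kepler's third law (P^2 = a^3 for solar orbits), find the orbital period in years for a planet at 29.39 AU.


P = a^(3/2) = 29.39^1.5 = 159.3307

159.3307 years


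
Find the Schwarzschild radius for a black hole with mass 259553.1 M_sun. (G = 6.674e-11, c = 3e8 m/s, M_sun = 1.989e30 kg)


M = 259553.1 * 1.989e30 kg = 5.162511159e+35 kg. rs = 2GM/c^2 = 2 * 6.674e-11 * 5.162511159e+35 / (3e8)^2 = 7.657e+08

7.657e+08 m


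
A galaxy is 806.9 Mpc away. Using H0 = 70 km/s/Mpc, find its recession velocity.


v = H0 * d = 70 * 806.9 = 56483.0

56483.0 km/s


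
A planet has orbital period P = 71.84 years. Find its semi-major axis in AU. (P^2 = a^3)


a = P^(2/3) = 71.84^(2/3) = 17.2813

17.2813 AU


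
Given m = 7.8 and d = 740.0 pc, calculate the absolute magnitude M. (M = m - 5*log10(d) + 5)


M = m - 5*log10(d) + 5 = 7.8 - 5*log10(740.0) + 5 = -1.5462

-1.5462


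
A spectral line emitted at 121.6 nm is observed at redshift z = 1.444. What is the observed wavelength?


lam_obs = lam_emit * (1 + z) = 121.6 * (1 + 1.444) = 297.1904

297.1904 nm


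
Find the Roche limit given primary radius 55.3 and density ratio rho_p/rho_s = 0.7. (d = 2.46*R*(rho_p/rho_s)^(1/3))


d_Roche = 2.46 * 55.3 * 0.7^(1/3) = 120.7887

120.7887


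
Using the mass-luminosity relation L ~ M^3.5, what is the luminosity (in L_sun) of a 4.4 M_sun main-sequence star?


L/L_sun = (M/M_sun)^3.5 = 4.4^3.5 = 178.6835

178.6835 L_sun


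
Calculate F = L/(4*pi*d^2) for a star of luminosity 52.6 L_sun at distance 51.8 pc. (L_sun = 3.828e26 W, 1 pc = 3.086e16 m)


F = L / (4*pi*d^2) = 2.014e+28 / (4*pi*(1.599e+18)^2) = 6.270e-10

6.270e-10 W/m^2


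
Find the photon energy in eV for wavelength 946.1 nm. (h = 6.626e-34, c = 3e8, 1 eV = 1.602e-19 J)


E = hc/lambda = 6.626e-34 * 3e8 / 9.461e-07 = 2.101e-19 J = 1.3115 eV

1.3115 eV


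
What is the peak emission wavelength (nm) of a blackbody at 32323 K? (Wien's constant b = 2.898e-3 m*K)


lam_max = b / T = 2.898e-3 / 32323 = 8.966e-08 m = 89.6575 nm

89.6575 nm


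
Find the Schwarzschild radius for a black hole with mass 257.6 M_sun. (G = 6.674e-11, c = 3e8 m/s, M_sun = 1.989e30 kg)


M = 257.6 * 1.989e30 kg = 5.123664e+32 kg. rs = 2GM/c^2 = 2 * 6.674e-11 * 5.123664e+32 / (3e8)^2 = 759896.3008

759896.3008 m


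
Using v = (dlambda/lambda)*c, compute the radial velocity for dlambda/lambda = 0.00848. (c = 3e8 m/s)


v = (dlambda/lambda) * c = 0.00848 * 3e8 = 2.544e+06

2.544e+06 m/s


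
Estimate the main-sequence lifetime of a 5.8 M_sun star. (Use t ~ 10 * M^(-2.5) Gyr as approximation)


t = 10 * M^(-2.5) = 10 * 5.8^(-2.5) = 0.1234

0.1234 Gyr


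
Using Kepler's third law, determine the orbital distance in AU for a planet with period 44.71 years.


a = P^(2/3) = 44.71^(2/3) = 12.5971

12.5971 AU


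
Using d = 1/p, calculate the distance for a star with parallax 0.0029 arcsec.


d = 1/p = 1/0.0029 = 344.8276

344.8276 pc


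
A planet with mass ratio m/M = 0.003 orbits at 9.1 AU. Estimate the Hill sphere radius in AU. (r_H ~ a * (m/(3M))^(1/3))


r_H = a * (m/3M)^(1/3) = 9.1 * (0.003/3)^(1/3) = 0.91

0.91 AU


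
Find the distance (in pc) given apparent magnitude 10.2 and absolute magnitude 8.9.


d = 10^((m - M + 5)/5) = 10^((10.2 - 8.9 + 5)/5) = 18.197

18.197 pc


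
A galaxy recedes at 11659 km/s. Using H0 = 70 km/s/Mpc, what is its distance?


d = v / H0 = 11659 / 70 = 166.5571

166.5571 Mpc


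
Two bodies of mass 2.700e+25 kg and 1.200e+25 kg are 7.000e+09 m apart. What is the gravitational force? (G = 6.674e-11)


F = G*m1*m2/r^2 = 6.674e-11 * 2.700e+25 * 1.200e+25 / (7.000e+09)^2 = 6.674e-11 * 3.240e+50 / 4.900e+19 = 4.413e+20

4.413e+20 N


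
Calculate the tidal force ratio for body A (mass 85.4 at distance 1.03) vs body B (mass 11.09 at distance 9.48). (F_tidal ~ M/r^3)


Ratio = (M1/r1^3) / (M2/r2^3) = (85.4/1.03^3) / (11.09/9.48^3) = 6003.9859

6003.9859


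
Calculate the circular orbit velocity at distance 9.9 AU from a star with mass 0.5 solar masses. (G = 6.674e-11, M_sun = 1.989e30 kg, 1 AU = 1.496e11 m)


v = sqrt(GM/r) = sqrt(6.674e-11 * 9.945e+29 / 1.481e+12) = 6694.4068

6694.4068 m/s


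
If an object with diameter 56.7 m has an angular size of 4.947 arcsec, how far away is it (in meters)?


D = size / theta_rad, theta_rad = 4.947 * pi/(180*3600) = 2.398e-05, D = 2.364e+06

2.364e+06 m


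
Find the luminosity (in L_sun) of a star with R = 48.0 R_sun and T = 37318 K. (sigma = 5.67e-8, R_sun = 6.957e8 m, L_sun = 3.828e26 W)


R = 48.0 * 6.957e8 m = 3.33936e+10 m. L = 4*pi*R^2*sigma*T^4 = 4*pi*(3.33936e+10)^2 * 5.67e-8 * 37318^4 = 1.540965252e+33 W. L/L_sun = 1.540965252e+33 / 3.828e26 = 4.026e+06

4.026e+06 L_sun


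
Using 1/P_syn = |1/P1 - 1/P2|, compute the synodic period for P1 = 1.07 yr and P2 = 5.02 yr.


1/P_syn = |1/P1 - 1/P2| = |1/1.07 - 1/5.02| => P_syn = 1.3598

1.3598 years


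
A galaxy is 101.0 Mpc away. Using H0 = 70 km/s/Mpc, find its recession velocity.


v = H0 * d = 70 * 101.0 = 7070.0

7070.0 km/s


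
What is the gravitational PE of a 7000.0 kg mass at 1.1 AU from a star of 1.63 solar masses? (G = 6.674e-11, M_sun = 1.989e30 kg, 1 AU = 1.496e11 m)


M = 1.63 * 1.989e30 kg = 3.24207e+30 kg; r = 1.1 AU * 1.496e11 m/AU = 1.6456e+11 m. U = -GM*m/r = -(6.674e-11 * 3.24207e+30 * 7000.0) / 1.6456e+11 = -9.204e+12

-9.204e+12 J


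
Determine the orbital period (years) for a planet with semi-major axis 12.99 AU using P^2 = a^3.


P = a^(3/2) = 12.99^1.5 = 46.8181

46.8181 years


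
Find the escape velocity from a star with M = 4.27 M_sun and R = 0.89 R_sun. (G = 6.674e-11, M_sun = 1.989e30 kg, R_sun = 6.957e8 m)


M = 4.27 * 1.989e30 kg = 8.49303e+30 kg; R = 0.89 * 6.957e8 m = 6.19173e+08 m. v_esc = sqrt(2GM/R) = sqrt(2 * 6.674e-11 * 8.49303e+30 / 6.19173e+08) = 1.353e+06

1.353e+06 m/s


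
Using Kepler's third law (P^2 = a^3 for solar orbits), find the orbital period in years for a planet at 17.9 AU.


P = a^(3/2) = 17.9^1.5 = 75.732

75.732 years


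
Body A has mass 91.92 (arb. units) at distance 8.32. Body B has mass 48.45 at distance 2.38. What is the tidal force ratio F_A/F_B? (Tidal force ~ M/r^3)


Ratio = (M1/r1^3) / (M2/r2^3) = (91.92/8.32^3) / (48.45/2.38^3) = 0.0444

0.0444


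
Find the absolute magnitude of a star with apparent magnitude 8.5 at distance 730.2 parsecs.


M = m - 5*log10(d) + 5 = 8.5 - 5*log10(730.2) + 5 = -0.8172

-0.8172


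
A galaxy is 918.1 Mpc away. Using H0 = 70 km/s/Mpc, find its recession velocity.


v = H0 * d = 70 * 918.1 = 64267.0

64267.0 km/s


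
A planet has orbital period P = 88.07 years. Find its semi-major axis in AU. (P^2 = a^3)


a = P^(2/3) = 88.07^(2/3) = 19.7948

19.7948 AU


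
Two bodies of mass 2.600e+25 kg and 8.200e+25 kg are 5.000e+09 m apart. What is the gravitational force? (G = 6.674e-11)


F = G*m1*m2/r^2 = 6.674e-11 * 2.600e+25 * 8.200e+25 / (5.000e+09)^2 = 6.674e-11 * 2.132e+51 / 2.500e+19 = 5.692e+21

5.692e+21 N


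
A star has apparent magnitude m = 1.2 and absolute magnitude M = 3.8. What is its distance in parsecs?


d = 10^((m - M + 5)/5) = 10^((1.2 - 3.8 + 5)/5) = 3.02

3.02 pc


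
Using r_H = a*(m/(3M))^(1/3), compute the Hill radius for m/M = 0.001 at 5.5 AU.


r_H = a * (m/3M)^(1/3) = 5.5 * (0.001/3)^(1/3) = 0.3813

0.3813 AU


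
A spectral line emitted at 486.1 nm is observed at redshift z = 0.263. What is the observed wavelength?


lam_obs = lam_emit * (1 + z) = 486.1 * (1 + 0.263) = 613.9443

613.9443 nm


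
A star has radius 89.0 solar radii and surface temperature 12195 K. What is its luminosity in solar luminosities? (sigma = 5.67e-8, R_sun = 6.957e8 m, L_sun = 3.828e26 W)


R = 89.0 * 6.957e8 m = 6.19173e+10 m. L = 4*pi*R^2*sigma*T^4 = 4*pi*(6.19173e+10)^2 * 5.67e-8 * 12195^4 = 6.041491399e+31 W. L/L_sun = 6.041491399e+31 / 3.828e26 = 157823.7043

157823.7043 L_sun


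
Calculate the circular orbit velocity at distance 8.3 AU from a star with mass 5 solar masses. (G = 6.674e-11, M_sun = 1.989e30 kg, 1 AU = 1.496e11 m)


v = sqrt(GM/r) = sqrt(6.674e-11 * 9.945e+30 / 1.242e+12) = 23120.1502

23120.1502 m/s


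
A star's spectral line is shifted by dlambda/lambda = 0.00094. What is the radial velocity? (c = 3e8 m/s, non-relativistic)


v = (dlambda/lambda) * c = 0.00094 * 3e8 = 282000.0

282000.0 m/s


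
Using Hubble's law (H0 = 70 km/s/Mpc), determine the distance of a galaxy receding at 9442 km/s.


d = v / H0 = 9442 / 70 = 134.8857

134.8857 Mpc


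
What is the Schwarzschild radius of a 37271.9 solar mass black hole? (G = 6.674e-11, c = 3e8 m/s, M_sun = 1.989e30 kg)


M = 37271.9 * 1.989e30 kg = 7.41338091e+34 kg. rs = 2GM/c^2 = 2 * 6.674e-11 * 7.41338091e+34 / (3e8)^2 = 1.099e+08

1.099e+08 m


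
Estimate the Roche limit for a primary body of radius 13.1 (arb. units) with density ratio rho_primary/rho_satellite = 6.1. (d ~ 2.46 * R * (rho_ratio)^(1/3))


d_Roche = 2.46 * 13.1 * 6.1^(1/3) = 58.8821

58.8821


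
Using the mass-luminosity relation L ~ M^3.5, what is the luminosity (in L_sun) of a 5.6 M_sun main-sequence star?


L/L_sun = (M/M_sun)^3.5 = 5.6^3.5 = 415.5833

415.5833 L_sun


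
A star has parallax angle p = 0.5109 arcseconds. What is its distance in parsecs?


d = 1/p = 1/0.5109 = 1.9573

1.9573 pc


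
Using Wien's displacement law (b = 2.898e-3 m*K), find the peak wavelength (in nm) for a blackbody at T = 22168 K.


lam_max = b / T = 2.898e-3 / 22168 = 1.307e-07 m = 130.729 nm

130.729 nm


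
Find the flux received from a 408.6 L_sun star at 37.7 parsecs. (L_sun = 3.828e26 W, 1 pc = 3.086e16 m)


F = L / (4*pi*d^2) = 1.564e+29 / (4*pi*(1.163e+18)^2) = 9.196e-09

9.196e-09 W/m^2


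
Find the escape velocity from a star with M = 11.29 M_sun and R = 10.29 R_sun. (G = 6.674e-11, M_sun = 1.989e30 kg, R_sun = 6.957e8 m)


M = 11.29 * 1.989e30 kg = 2.245581e+31 kg; R = 10.29 * 6.957e8 m = 7.158753e+09 m. v_esc = sqrt(2GM/R) = sqrt(2 * 6.674e-11 * 2.245581e+31 / 7.158753e+09) = 647073.7357

647073.7357 m/s


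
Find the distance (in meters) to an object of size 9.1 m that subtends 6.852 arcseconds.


D = size / theta_rad, theta_rad = 6.852 * pi/(180*3600) = 3.322e-05, D = 273936.0387

273936.0387 m


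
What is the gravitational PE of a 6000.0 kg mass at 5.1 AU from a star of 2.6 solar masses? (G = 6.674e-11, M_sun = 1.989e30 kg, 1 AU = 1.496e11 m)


M = 2.6 * 1.989e30 kg = 5.1714e+30 kg; r = 5.1 AU * 1.496e11 m/AU = 7.6296e+11 m. U = -GM*m/r = -(6.674e-11 * 5.1714e+30 * 6000.0) / 7.6296e+11 = -2.714e+12

-2.714e+12 J


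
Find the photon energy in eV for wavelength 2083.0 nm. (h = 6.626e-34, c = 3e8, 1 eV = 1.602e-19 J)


E = hc/lambda = 6.626e-34 * 3e8 / 2.083e-06 = 9.543e-20 J = 0.5957 eV

0.5957 eV


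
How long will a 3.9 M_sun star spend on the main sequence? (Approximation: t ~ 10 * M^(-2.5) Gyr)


t = 10 * M^(-2.5) = 10 * 3.9^(-2.5) = 0.3329

0.3329 Gyr


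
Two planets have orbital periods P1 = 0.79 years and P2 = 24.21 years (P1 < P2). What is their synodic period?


1/P_syn = |1/P1 - 1/P2| = |1/0.79 - 1/24.21| => P_syn = 0.8166

0.8166 years


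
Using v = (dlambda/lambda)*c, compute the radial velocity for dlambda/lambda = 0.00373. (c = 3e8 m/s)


v = (dlambda/lambda) * c = 0.00373 * 3e8 = 1.119e+06

1.119e+06 m/s


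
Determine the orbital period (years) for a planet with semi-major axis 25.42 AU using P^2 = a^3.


P = a^(3/2) = 25.42^1.5 = 128.1632

128.1632 years


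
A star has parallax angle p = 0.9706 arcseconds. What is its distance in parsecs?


d = 1/p = 1/0.9706 = 1.0303

1.0303 pc


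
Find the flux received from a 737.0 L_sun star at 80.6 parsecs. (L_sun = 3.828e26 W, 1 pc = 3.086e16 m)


F = L / (4*pi*d^2) = 2.821e+29 / (4*pi*(2.487e+18)^2) = 3.629e-09

3.629e-09 W/m^2


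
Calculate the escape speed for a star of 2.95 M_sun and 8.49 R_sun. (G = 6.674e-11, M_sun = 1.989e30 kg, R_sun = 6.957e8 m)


M = 2.95 * 1.989e30 kg = 5.86755e+30 kg; R = 8.49 * 6.957e8 m = 5.906493e+09 m. v_esc = sqrt(2GM/R) = sqrt(2 * 6.674e-11 * 5.86755e+30 / 5.906493e+09) = 364142.7366

364142.7366 m/s


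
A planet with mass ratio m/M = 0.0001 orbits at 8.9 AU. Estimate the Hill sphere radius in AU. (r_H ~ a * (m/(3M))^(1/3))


r_H = a * (m/3M)^(1/3) = 8.9 * (0.0001/3)^(1/3) = 0.2864

0.2864 AU


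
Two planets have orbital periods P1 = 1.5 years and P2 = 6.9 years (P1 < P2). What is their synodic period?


1/P_syn = |1/P1 - 1/P2| = |1/1.5 - 1/6.9| => P_syn = 1.9167

1.9167 years


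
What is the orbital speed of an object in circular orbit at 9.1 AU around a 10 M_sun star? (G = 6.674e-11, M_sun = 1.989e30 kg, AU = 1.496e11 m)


v = sqrt(GM/r) = sqrt(6.674e-11 * 1.989e+31 / 1.361e+12) = 31226.5496

31226.5496 m/s


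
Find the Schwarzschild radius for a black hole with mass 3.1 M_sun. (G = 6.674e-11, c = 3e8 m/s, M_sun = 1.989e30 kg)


M = 3.1 * 1.989e30 kg = 6.1659e+30 kg. rs = 2GM/c^2 = 2 * 6.674e-11 * 6.1659e+30 / (3e8)^2 = 9144.7148

9144.7148 m


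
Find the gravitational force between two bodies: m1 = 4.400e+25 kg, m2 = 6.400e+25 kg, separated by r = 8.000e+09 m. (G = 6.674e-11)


F = G*m1*m2/r^2 = 6.674e-11 * 4.400e+25 * 6.400e+25 / (8.000e+09)^2 = 6.674e-11 * 2.816e+51 / 6.400e+19 = 2.937e+21

2.937e+21 N


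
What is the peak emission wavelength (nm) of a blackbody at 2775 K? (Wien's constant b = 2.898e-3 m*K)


lam_max = b / T = 2.898e-3 / 2775 = 1.044e-06 m = 1044.3243 nm

1044.3243 nm


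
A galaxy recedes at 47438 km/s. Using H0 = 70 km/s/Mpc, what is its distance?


d = v / H0 = 47438 / 70 = 677.6857

677.6857 Mpc


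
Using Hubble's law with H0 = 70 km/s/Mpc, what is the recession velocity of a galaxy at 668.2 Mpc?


v = H0 * d = 70 * 668.2 = 46774.0

46774.0 km/s


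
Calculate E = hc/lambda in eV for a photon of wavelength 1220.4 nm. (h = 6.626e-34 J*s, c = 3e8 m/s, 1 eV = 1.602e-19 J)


E = hc/lambda = 6.626e-34 * 3e8 / 1.220e-06 = 1.629e-19 J = 1.0167 eV

1.0167 eV


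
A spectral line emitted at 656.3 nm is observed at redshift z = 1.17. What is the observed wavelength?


lam_obs = lam_emit * (1 + z) = 656.3 * (1 + 1.17) = 1424.171

1424.171 nm


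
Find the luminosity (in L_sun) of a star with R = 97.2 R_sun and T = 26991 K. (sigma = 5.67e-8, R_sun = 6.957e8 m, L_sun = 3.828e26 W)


R = 97.2 * 6.957e8 m = 6.762204e+10 m. L = 4*pi*R^2*sigma*T^4 = 4*pi*(6.762204e+10)^2 * 5.67e-8 * 26991^4 = 1.729200531e+33 W. L/L_sun = 1.729200531e+33 / 3.828e26 = 4.517e+06

4.517e+06 L_sun


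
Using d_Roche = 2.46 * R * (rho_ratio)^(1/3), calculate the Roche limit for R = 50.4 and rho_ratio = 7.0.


d_Roche = 2.46 * 50.4 * 7.0^(1/3) = 237.1729

237.1729


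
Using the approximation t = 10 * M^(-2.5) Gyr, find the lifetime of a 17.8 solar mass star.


t = 10 * M^(-2.5) = 10 * 17.8^(-2.5) = 0.0075

0.0075 Gyr


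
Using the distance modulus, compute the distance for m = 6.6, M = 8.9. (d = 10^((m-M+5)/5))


d = 10^((m - M + 5)/5) = 10^((6.6 - 8.9 + 5)/5) = 3.4674

3.4674 pc


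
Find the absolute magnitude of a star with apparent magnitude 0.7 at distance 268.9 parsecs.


M = m - 5*log10(d) + 5 = 0.7 - 5*log10(268.9) + 5 = -6.448

-6.448


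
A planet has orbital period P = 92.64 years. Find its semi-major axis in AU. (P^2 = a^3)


a = P^(2/3) = 92.64^(2/3) = 20.4738

20.4738 AU


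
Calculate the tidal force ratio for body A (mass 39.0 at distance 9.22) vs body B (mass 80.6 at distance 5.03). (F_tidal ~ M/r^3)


Ratio = (M1/r1^3) / (M2/r2^3) = (39.0/9.22^3) / (80.6/5.03^3) = 0.0786

0.0786


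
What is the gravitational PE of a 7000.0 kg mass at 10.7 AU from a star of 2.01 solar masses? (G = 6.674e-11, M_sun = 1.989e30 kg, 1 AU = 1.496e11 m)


M = 2.01 * 1.989e30 kg = 3.99789e+30 kg; r = 10.7 AU * 1.496e11 m/AU = 1.60072e+12 m. U = -GM*m/r = -(6.674e-11 * 3.99789e+30 * 7000.0) / 1.60072e+12 = -1.167e+12

-1.167e+12 J


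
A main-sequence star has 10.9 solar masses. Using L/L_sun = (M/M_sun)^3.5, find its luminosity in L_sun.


L/L_sun = (M/M_sun)^3.5 = 10.9^3.5 = 4275.5574

4275.5574 L_sun


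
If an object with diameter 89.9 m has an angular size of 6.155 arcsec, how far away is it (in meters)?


D = size / theta_rad, theta_rad = 6.155 * pi/(180*3600) = 2.984e-05, D = 3.013e+06

3.013e+06 m


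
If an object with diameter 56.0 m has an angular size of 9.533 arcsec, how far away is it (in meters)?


D = size / theta_rad, theta_rad = 9.533 * pi/(180*3600) = 4.622e-05, D = 1.212e+06

1.212e+06 m


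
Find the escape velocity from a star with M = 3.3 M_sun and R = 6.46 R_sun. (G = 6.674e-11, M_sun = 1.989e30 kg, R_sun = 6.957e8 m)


M = 3.3 * 1.989e30 kg = 6.5637e+30 kg; R = 6.46 * 6.957e8 m = 4.494222e+09 m. v_esc = sqrt(2GM/R) = sqrt(2 * 6.674e-11 * 6.5637e+30 / 4.494222e+09) = 441524.899

441524.899 m/s


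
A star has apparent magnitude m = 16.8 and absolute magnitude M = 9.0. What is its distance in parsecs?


d = 10^((m - M + 5)/5) = 10^((16.8 - 9.0 + 5)/5) = 363.0781

363.0781 pc


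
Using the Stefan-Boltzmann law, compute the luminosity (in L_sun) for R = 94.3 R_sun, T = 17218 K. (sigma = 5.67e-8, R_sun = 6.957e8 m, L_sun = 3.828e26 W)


R = 94.3 * 6.957e8 m = 6.560451e+10 m. L = 4*pi*R^2*sigma*T^4 = 4*pi*(6.560451e+10)^2 * 5.67e-8 * 17218^4 = 2.695200813e+32 W. L/L_sun = 2.695200813e+32 / 3.828e26 = 704075.4476

704075.4476 L_sun


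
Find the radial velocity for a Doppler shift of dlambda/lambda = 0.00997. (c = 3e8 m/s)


v = (dlambda/lambda) * c = 0.00997 * 3e8 = 2.991e+06

2.991e+06 m/s


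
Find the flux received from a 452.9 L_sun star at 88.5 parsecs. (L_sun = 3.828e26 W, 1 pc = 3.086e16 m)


F = L / (4*pi*d^2) = 1.734e+29 / (4*pi*(2.731e+18)^2) = 1.850e-09

1.850e-09 W/m^2


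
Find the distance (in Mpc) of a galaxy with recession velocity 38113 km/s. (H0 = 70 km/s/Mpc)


d = v / H0 = 38113 / 70 = 544.4714

544.4714 Mpc


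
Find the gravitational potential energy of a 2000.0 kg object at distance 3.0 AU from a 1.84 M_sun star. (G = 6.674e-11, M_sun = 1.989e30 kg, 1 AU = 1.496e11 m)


M = 1.84 * 1.989e30 kg = 3.65976e+30 kg; r = 3.0 AU * 1.496e11 m/AU = 4.488e+11 m. U = -GM*m/r = -(6.674e-11 * 3.65976e+30 * 2000.0) / 4.488e+11 = -1.088e+12

-1.088e+12 J


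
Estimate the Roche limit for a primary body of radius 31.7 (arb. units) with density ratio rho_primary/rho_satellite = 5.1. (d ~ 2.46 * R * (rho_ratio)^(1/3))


d_Roche = 2.46 * 31.7 * 5.1^(1/3) = 134.2305

134.2305


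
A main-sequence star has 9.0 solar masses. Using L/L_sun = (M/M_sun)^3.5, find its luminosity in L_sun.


L/L_sun = (M/M_sun)^3.5 = 9.0^3.5 = 2187.0

2187.0 L_sun


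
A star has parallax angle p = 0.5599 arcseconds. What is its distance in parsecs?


d = 1/p = 1/0.5599 = 1.786

1.786 pc


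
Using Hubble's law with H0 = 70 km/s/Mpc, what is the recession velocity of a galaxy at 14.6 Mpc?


v = H0 * d = 70 * 14.6 = 1022.0

1022.0 km/s


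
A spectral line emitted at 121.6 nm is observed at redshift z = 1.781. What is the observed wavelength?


lam_obs = lam_emit * (1 + z) = 121.6 * (1 + 1.781) = 338.1696

338.1696 nm


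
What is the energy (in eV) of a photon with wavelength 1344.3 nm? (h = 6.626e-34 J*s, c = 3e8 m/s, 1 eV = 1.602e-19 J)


E = hc/lambda = 6.626e-34 * 3e8 / 1.344e-06 = 1.479e-19 J = 0.923 eV

0.923 eV


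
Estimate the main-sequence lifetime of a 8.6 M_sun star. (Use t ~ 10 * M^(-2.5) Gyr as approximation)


t = 10 * M^(-2.5) = 10 * 8.6^(-2.5) = 0.0461

0.0461 Gyr


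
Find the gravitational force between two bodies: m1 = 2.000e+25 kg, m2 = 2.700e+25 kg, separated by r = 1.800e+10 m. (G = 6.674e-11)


F = G*m1*m2/r^2 = 6.674e-11 * 2.000e+25 * 2.700e+25 / (1.800e+10)^2 = 6.674e-11 * 5.400e+50 / 3.240e+20 = 1.112e+20

1.112e+20 N


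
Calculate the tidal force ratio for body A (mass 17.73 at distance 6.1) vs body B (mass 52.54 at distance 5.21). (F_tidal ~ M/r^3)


Ratio = (M1/r1^3) / (M2/r2^3) = (17.73/6.1^3) / (52.54/5.21^3) = 0.2103

0.2103


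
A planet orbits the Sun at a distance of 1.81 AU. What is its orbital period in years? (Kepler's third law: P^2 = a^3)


P = a^(3/2) = 1.81^1.5 = 2.4351

2.4351 years


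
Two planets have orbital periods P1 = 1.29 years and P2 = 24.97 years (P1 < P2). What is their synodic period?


1/P_syn = |1/P1 - 1/P2| = |1/1.29 - 1/24.97| => P_syn = 1.3603

1.3603 years


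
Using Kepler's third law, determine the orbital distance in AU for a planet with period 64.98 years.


a = P^(2/3) = 64.98^(2/3) = 16.1629

16.1629 AU


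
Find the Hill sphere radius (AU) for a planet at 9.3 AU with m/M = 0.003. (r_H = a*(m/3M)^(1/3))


r_H = a * (m/3M)^(1/3) = 9.3 * (0.003/3)^(1/3) = 0.93

0.93 AU


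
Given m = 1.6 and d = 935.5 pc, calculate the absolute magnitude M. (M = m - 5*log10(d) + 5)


M = m - 5*log10(d) + 5 = 1.6 - 5*log10(935.5) + 5 = -8.2552

-8.2552


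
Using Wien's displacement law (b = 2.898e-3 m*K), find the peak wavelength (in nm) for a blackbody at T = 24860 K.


lam_max = b / T = 2.898e-3 / 24860 = 1.166e-07 m = 116.5728 nm

116.5728 nm


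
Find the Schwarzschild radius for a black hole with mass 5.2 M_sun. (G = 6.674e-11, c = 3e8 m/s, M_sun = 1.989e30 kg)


M = 5.2 * 1.989e30 kg = 1.03428e+31 kg. rs = 2GM/c^2 = 2 * 6.674e-11 * 1.03428e+31 / (3e8)^2 = 15339.5216

15339.5216 m


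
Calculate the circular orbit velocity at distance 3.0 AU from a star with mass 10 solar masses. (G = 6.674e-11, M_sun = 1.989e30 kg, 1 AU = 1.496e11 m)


v = sqrt(GM/r) = sqrt(6.674e-11 * 1.989e+31 / 4.488e+11) = 54385.6181

54385.6181 m/s


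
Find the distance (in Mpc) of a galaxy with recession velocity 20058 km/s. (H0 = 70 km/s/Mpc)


d = v / H0 = 20058 / 70 = 286.5429

286.5429 Mpc


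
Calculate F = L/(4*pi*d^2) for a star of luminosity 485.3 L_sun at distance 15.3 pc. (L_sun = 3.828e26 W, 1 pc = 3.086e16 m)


F = L / (4*pi*d^2) = 1.858e+29 / (4*pi*(4.722e+17)^2) = 6.631e-08

6.631e-08 W/m^2


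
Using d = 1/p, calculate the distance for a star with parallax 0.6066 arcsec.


d = 1/p = 1/0.6066 = 1.6485

1.6485 pc


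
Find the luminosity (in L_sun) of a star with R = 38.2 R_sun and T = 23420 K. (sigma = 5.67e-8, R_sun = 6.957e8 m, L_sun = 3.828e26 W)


R = 38.2 * 6.957e8 m = 2.657574e+10 m. L = 4*pi*R^2*sigma*T^4 = 4*pi*(2.657574e+10)^2 * 5.67e-8 * 23420^4 = 1.513948906e+32 W. L/L_sun = 1.513948906e+32 / 3.828e26 = 395493.4445

395493.4445 L_sun


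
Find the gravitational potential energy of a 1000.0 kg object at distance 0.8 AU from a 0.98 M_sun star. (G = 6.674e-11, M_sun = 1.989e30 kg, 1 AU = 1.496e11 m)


M = 0.98 * 1.989e30 kg = 1.94922e+30 kg; r = 0.8 AU * 1.496e11 m/AU = 1.1968e+11 m. U = -GM*m/r = -(6.674e-11 * 1.94922e+30 * 1000.0) / 1.1968e+11 = -1.087e+12

-1.087e+12 J


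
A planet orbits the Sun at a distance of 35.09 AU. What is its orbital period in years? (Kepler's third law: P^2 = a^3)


P = a^(3/2) = 35.09^1.5 = 207.862

207.862 years


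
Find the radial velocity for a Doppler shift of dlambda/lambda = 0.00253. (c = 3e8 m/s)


v = (dlambda/lambda) * c = 0.00253 * 3e8 = 759000.0

759000.0 m/s


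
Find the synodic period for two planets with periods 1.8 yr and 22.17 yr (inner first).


1/P_syn = |1/P1 - 1/P2| = |1/1.8 - 1/22.17| => P_syn = 1.9591

1.9591 years


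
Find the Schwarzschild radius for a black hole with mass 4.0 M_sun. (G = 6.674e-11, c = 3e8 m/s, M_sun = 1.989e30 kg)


M = 4.0 * 1.989e30 kg = 7.956e+30 kg. rs = 2GM/c^2 = 2 * 6.674e-11 * 7.956e+30 / (3e8)^2 = 11799.632

11799.632 m


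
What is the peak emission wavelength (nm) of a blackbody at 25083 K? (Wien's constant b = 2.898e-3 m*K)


lam_max = b / T = 2.898e-3 / 25083 = 1.155e-07 m = 115.5364 nm

115.5364 nm


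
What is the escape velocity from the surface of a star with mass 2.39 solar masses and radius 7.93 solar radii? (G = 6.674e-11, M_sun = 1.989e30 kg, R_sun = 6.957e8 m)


M = 2.39 * 1.989e30 kg = 4.75371e+30 kg; R = 7.93 * 6.957e8 m = 5.516901e+09 m. v_esc = sqrt(2GM/R) = sqrt(2 * 6.674e-11 * 4.75371e+30 / 5.516901e+09) = 339138.3053

339138.3053 m/s


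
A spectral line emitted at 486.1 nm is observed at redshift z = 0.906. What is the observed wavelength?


lam_obs = lam_emit * (1 + z) = 486.1 * (1 + 0.906) = 926.5066

926.5066 nm


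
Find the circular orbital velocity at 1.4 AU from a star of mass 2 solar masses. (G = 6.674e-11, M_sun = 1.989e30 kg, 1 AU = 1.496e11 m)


v = sqrt(GM/r) = sqrt(6.674e-11 * 3.978e+30 / 2.094e+11) = 35603.7445

35603.7445 m/s


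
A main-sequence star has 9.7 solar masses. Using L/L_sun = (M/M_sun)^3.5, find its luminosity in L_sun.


L/L_sun = (M/M_sun)^3.5 = 9.7^3.5 = 2842.5039

2842.5039 L_sun


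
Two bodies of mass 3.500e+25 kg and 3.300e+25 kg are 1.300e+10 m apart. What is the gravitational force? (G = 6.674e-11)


F = G*m1*m2/r^2 = 6.674e-11 * 3.500e+25 * 3.300e+25 / (1.300e+10)^2 = 6.674e-11 * 1.155e+51 / 1.690e+20 = 4.561e+20

4.561e+20 N


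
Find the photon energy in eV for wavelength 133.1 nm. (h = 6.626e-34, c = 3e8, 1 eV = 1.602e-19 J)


E = hc/lambda = 6.626e-34 * 3e8 / 1.331e-07 = 1.493e-18 J = 9.3225 eV

9.3225 eV
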